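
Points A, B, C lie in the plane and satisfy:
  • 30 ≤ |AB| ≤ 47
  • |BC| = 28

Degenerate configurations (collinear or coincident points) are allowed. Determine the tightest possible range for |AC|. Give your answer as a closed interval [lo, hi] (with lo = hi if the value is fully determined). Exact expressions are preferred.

|AC| ∈ [2, 75]  (≈ [2.0000, 75.0000])

|AB| ∈ [30, 47]
|BC| ∈ {28}
|AC| ∈ [2, 75]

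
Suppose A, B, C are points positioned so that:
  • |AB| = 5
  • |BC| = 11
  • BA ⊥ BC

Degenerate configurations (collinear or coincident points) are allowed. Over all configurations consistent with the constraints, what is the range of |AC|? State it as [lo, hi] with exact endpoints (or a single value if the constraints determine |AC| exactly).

|AC| = √(146)  (≈ 12.0830)

|AB| ∈ {5}
|BC| ∈ {11}
|AC| ∈ {√(146)}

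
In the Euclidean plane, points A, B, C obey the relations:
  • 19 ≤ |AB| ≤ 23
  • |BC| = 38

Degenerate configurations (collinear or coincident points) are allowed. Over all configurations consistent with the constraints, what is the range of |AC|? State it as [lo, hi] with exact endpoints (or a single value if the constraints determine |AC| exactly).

|AB| ∈ [19, 23]
|BC| ∈ {38}
|AC| ∈ [15, 61]

|AC| ∈ [15, 61]  (≈ [15.0000, 61.0000])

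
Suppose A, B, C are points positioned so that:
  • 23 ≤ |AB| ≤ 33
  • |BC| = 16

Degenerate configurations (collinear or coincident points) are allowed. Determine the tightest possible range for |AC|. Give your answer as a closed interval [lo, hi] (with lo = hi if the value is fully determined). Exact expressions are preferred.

|AC| ∈ [7, 49]  (≈ [7.0000, 49.0000])

|AB| ∈ [23, 33]
|BC| ∈ {16}
|AC| ∈ [7, 49]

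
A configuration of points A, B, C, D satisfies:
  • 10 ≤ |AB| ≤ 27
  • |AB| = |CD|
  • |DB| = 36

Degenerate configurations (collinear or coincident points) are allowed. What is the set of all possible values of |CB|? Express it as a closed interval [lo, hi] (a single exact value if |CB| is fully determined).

|CB| ∈ [9, 63]  (≈ [9.0000, 63.0000])

|AB| ∈ [10, 27]
|BD| ∈ {36}
|CD| ∈ [10, 27]
|AD| ∈ [9, 63]
|BC| ∈ [9, 63]
|AC| ∈ [0, 90]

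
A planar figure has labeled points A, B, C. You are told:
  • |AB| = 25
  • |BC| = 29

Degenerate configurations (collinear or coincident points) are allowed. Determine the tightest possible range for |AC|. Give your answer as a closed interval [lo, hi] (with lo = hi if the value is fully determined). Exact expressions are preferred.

|AC| ∈ [4, 54]  (≈ [4.0000, 54.0000])

|AB| ∈ {25}
|BC| ∈ {29}
|AC| ∈ [4, 54]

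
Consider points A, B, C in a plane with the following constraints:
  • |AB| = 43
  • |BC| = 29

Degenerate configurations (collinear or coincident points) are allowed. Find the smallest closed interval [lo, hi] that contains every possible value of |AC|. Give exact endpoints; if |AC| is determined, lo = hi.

|AC| ∈ [14, 72]  (≈ [14.0000, 72.0000])

|AB| ∈ {43}
|BC| ∈ {29}
|AC| ∈ [14, 72]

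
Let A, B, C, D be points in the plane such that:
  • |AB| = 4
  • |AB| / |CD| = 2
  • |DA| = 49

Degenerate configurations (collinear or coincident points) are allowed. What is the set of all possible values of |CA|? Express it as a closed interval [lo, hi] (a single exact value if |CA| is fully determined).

|CA| ∈ [47, 51]  (≈ [47.0000, 51.0000])

|AB| ∈ {4}
|AD| ∈ {49}
|CD| ∈ {2}
|BD| ∈ [45, 53]
|AC| ∈ [47, 51]
|BC| ∈ [43, 55]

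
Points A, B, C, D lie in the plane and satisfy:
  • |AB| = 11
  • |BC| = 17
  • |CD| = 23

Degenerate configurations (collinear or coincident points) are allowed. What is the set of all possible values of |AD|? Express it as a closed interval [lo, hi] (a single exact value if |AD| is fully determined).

|AD| ∈ [0, 51]  (≈ [0.0000, 51.0000])

|AB| ∈ {11}
|BC| ∈ {17}
|CD| ∈ {23}
|AC| ∈ [6, 28]
|BD| ∈ [6, 40]
|AD| ∈ [0, 51]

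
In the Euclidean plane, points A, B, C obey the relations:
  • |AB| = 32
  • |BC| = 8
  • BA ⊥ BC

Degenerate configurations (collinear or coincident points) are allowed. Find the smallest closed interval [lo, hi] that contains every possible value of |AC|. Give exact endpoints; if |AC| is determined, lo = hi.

|AB| ∈ {32}
|BC| ∈ {8}
|AC| ∈ {8·√(17)}

|AC| = 8·√(17)  (≈ 32.9848)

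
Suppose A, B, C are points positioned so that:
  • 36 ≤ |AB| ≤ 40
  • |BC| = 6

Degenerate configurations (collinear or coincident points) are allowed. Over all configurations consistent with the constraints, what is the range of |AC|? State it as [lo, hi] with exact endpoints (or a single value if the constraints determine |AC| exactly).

|AB| ∈ [36, 40]
|BC| ∈ {6}
|AC| ∈ [30, 46]

|AC| ∈ [30, 46]  (≈ [30.0000, 46.0000])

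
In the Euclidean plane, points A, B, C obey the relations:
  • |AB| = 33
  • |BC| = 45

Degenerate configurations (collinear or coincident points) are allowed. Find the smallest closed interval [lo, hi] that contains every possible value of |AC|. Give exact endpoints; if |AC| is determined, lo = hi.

|AC| ∈ [12, 78]  (≈ [12.0000, 78.0000])

|AB| ∈ {33}
|BC| ∈ {45}
|AC| ∈ [12, 78]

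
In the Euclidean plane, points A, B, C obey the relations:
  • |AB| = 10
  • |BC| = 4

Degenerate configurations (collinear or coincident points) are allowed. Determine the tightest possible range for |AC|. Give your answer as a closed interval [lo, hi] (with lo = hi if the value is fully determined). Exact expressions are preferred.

|AC| ∈ [6, 14]  (≈ [6.0000, 14.0000])

|AB| ∈ {10}
|BC| ∈ {4}
|AC| ∈ [6, 14]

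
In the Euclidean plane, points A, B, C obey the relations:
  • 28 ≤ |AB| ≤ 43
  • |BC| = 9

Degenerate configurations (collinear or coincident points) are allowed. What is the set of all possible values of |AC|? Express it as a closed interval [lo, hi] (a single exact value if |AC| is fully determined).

|AB| ∈ [28, 43]
|BC| ∈ {9}
|AC| ∈ [19, 52]

|AC| ∈ [19, 52]  (≈ [19.0000, 52.0000])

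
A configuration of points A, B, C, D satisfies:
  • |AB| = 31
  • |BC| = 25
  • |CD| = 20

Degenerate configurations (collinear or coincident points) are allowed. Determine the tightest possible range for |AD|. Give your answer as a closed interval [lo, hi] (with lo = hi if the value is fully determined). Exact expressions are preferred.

|AB| ∈ {31}
|BC| ∈ {25}
|CD| ∈ {20}
|AC| ∈ [6, 56]
|BD| ∈ [5, 45]
|AD| ∈ [0, 76]

|AD| ∈ [0, 76]  (≈ [0.0000, 76.0000])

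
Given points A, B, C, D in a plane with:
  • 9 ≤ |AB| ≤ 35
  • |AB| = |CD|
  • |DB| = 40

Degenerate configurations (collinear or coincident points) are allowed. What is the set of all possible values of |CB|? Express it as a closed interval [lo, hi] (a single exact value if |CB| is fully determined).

|AB| ∈ [9, 35]
|BD| ∈ {40}
|CD| ∈ [9, 35]
|AD| ∈ [5, 75]
|BC| ∈ [5, 75]
|AC| ∈ [0, 110]

|CB| ∈ [5, 75]  (≈ [5.0000, 75.0000])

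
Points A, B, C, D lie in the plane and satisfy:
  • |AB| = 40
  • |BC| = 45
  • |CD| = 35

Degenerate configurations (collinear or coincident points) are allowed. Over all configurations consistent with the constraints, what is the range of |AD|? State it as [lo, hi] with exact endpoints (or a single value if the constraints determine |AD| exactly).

|AD| ∈ [0, 120]  (≈ [0.0000, 120.0000])

|AB| ∈ {40}
|BC| ∈ {45}
|CD| ∈ {35}
|AC| ∈ [5, 85]
|BD| ∈ [10, 80]
|AD| ∈ [0, 120]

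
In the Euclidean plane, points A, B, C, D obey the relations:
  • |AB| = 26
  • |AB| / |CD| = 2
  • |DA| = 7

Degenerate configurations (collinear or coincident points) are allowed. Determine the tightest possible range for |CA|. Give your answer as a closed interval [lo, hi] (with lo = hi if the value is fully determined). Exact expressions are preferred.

|CA| ∈ [6, 20]  (≈ [6.0000, 20.0000])

|AB| ∈ {26}
|AD| ∈ {7}
|CD| ∈ {13}
|BD| ∈ [19, 33]
|AC| ∈ [6, 20]
|BC| ∈ [6, 46]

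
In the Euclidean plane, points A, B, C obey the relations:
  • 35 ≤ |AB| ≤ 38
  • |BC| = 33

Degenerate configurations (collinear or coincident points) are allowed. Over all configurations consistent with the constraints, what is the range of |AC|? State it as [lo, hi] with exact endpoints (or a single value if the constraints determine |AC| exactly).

|AB| ∈ [35, 38]
|BC| ∈ {33}
|AC| ∈ [2, 71]

|AC| ∈ [2, 71]  (≈ [2.0000, 71.0000])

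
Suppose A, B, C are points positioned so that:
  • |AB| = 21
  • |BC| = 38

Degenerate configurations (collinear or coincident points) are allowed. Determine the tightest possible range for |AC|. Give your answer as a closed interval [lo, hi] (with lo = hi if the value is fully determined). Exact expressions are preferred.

|AC| ∈ [17, 59]  (≈ [17.0000, 59.0000])

|AB| ∈ {21}
|BC| ∈ {38}
|AC| ∈ [17, 59]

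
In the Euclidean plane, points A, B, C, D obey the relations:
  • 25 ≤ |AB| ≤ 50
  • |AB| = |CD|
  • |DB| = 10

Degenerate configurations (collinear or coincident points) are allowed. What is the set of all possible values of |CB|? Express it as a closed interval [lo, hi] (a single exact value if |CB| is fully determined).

|AB| ∈ [25, 50]
|BD| ∈ {10}
|CD| ∈ [25, 50]
|AD| ∈ [15, 60]
|BC| ∈ [15, 60]
|AC| ∈ [0, 110]

|CB| ∈ [15, 60]  (≈ [15.0000, 60.0000])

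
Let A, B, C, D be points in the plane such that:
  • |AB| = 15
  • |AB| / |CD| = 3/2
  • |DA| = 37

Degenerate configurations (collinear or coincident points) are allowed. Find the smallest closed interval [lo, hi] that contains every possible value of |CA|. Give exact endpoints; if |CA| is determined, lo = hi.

|CA| ∈ [27, 47]  (≈ [27.0000, 47.0000])

|AB| ∈ {15}
|AD| ∈ {37}
|CD| ∈ {10}
|BD| ∈ [22, 52]
|AC| ∈ [27, 47]
|BC| ∈ [12, 62]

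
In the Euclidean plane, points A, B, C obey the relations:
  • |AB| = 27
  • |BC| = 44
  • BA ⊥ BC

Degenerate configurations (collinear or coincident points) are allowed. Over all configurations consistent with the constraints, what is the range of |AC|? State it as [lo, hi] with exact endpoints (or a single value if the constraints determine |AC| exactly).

|AC| = √(2665)  (≈ 51.6236)

|AB| ∈ {27}
|BC| ∈ {44}
|AC| ∈ {√(2665)}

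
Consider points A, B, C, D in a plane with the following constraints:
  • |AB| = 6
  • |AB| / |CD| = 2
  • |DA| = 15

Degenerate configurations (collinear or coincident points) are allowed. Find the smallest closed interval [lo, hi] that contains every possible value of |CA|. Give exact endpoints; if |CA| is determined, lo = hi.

|CA| ∈ [12, 18]  (≈ [12.0000, 18.0000])

|AB| ∈ {6}
|AD| ∈ {15}
|CD| ∈ {3}
|BD| ∈ [9, 21]
|AC| ∈ [12, 18]
|BC| ∈ [6, 24]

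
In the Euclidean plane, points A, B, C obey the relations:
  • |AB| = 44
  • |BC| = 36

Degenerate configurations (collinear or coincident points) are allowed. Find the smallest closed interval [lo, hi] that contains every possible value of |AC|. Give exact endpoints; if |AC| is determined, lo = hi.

|AC| ∈ [8, 80]  (≈ [8.0000, 80.0000])

|AB| ∈ {44}
|BC| ∈ {36}
|AC| ∈ [8, 80]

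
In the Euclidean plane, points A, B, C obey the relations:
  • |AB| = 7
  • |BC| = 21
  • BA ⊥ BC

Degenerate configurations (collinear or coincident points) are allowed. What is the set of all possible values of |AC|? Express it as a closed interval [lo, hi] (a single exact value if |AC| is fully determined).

|AC| = 7·√(10)  (≈ 22.1359)

|AB| ∈ {7}
|BC| ∈ {21}
|AC| ∈ {7·√(10)}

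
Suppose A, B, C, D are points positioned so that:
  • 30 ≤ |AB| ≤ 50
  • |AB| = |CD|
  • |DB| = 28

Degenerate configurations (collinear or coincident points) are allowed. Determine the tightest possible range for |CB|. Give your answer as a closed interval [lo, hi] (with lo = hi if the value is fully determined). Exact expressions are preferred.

|CB| ∈ [2, 78]  (≈ [2.0000, 78.0000])

|AB| ∈ [30, 50]
|BD| ∈ {28}
|CD| ∈ [30, 50]
|AD| ∈ [2, 78]
|BC| ∈ [2, 78]
|AC| ∈ [0, 128]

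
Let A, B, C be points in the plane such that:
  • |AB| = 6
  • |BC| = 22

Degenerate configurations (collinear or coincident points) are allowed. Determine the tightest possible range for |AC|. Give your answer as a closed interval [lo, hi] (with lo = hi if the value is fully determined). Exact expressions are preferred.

|AB| ∈ {6}
|BC| ∈ {22}
|AC| ∈ [16, 28]

|AC| ∈ [16, 28]  (≈ [16.0000, 28.0000])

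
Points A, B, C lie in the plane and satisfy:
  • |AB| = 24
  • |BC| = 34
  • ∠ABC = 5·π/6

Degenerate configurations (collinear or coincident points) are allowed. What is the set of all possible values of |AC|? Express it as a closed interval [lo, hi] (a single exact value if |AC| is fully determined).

|AB| ∈ {24}
|BC| ∈ {34}
|AC| ∈ {2·√(204·√(3) + 433)}

|AC| = 2·√(204·√(3) + 433)  (≈ 56.0835)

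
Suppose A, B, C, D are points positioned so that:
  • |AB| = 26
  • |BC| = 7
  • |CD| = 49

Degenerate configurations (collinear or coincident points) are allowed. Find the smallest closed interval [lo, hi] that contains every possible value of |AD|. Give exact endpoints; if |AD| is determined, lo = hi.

|AD| ∈ [16, 82]  (≈ [16.0000, 82.0000])

|AB| ∈ {26}
|BC| ∈ {7}
|CD| ∈ {49}
|AC| ∈ [19, 33]
|BD| ∈ [42, 56]
|AD| ∈ [16, 82]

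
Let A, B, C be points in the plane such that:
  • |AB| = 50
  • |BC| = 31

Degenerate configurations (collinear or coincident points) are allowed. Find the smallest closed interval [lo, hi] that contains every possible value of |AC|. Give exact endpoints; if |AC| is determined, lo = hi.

|AB| ∈ {50}
|BC| ∈ {31}
|AC| ∈ [19, 81]

|AC| ∈ [19, 81]  (≈ [19.0000, 81.0000])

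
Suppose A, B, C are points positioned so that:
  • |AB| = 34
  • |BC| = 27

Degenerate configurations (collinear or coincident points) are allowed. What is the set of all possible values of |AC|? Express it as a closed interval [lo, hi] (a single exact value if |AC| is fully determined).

|AB| ∈ {34}
|BC| ∈ {27}
|AC| ∈ [7, 61]

|AC| ∈ [7, 61]  (≈ [7.0000, 61.0000])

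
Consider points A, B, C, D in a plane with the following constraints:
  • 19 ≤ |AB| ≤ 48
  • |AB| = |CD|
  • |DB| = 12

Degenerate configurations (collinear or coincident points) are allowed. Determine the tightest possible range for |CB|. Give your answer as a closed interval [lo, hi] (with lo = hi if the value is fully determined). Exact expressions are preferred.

|CB| ∈ [7, 60]  (≈ [7.0000, 60.0000])

|AB| ∈ [19, 48]
|BD| ∈ {12}
|CD| ∈ [19, 48]
|AD| ∈ [7, 60]
|BC| ∈ [7, 60]
|AC| ∈ [0, 108]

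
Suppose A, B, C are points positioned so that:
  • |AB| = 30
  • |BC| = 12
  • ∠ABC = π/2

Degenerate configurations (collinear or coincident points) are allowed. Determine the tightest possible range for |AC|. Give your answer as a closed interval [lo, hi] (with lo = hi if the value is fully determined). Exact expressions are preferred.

|AB| ∈ {30}
|BC| ∈ {12}
|AC| ∈ {6·√(29)}

|AC| = 6·√(29)  (≈ 32.3110)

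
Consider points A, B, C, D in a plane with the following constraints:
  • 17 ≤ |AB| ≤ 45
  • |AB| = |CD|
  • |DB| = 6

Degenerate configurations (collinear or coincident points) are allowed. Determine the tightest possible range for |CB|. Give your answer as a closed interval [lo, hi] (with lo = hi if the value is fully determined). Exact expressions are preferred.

|AB| ∈ [17, 45]
|BD| ∈ {6}
|CD| ∈ [17, 45]
|AD| ∈ [11, 51]
|BC| ∈ [11, 51]
|AC| ∈ [0, 96]

|CB| ∈ [11, 51]  (≈ [11.0000, 51.0000])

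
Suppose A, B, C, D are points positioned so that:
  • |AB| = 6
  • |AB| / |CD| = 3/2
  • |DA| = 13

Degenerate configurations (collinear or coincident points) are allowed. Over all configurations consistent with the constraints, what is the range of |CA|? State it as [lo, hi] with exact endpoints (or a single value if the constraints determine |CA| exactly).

|CA| ∈ [9, 17]  (≈ [9.0000, 17.0000])

|AB| ∈ {6}
|AD| ∈ {13}
|CD| ∈ {4}
|BD| ∈ [7, 19]
|AC| ∈ [9, 17]
|BC| ∈ [3, 23]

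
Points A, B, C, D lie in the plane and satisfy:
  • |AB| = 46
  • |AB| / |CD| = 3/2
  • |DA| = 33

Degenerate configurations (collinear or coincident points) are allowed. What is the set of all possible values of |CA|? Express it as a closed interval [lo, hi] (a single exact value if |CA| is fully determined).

|AB| ∈ {46}
|AD| ∈ {33}
|CD| ∈ {92/3}
|BD| ∈ [13, 79]
|AC| ∈ [7/3, 191/3]
|BC| ∈ [0, 329/3]

|CA| ∈ [7/3, 191/3]  (≈ [2.3333, 63.6667])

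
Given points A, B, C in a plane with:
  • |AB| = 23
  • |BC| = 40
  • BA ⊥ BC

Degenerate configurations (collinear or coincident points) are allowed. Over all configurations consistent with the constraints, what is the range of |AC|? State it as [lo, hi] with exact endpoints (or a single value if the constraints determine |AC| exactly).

|AB| ∈ {23}
|BC| ∈ {40}
|AC| ∈ {√(2129)}

|AC| = √(2129)  (≈ 46.1411)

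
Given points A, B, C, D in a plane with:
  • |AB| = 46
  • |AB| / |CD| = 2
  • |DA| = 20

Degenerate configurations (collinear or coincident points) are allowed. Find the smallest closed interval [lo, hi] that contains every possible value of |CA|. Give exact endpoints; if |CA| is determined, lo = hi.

|AB| ∈ {46}
|AD| ∈ {20}
|CD| ∈ {23}
|BD| ∈ [26, 66]
|AC| ∈ [3, 43]
|BC| ∈ [3, 89]

|CA| ∈ [3, 43]  (≈ [3.0000, 43.0000])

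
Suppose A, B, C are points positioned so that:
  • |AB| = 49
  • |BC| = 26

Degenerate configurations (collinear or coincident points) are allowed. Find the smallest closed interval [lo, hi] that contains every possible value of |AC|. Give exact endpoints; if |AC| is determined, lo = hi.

|AB| ∈ {49}
|BC| ∈ {26}
|AC| ∈ [23, 75]

|AC| ∈ [23, 75]  (≈ [23.0000, 75.0000])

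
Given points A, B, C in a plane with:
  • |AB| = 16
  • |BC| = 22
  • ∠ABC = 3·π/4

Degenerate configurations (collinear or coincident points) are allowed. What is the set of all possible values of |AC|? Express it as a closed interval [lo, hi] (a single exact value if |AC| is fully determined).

|AC| = 2·√(88·√(2) + 185)  (≈ 35.1824)

|AB| ∈ {16}
|BC| ∈ {22}
|AC| ∈ {2·√(88·√(2) + 185)}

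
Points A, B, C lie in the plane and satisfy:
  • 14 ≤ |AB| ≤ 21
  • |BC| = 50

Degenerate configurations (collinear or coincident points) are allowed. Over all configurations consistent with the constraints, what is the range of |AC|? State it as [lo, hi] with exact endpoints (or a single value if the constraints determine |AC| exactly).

|AB| ∈ [14, 21]
|BC| ∈ {50}
|AC| ∈ [29, 71]

|AC| ∈ [29, 71]  (≈ [29.0000, 71.0000])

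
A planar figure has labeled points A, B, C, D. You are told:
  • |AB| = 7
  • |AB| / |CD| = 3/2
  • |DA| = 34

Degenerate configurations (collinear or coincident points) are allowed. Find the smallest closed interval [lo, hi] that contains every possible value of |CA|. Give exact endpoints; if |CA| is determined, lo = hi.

|CA| ∈ [88/3, 116/3]  (≈ [29.3333, 38.6667])

|AB| ∈ {7}
|AD| ∈ {34}
|CD| ∈ {14/3}
|BD| ∈ [27, 41]
|AC| ∈ [88/3, 116/3]
|BC| ∈ [67/3, 137/3]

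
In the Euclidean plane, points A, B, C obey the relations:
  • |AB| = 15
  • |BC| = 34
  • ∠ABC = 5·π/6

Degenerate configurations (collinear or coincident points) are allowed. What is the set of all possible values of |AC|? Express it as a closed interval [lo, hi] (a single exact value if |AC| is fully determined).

|AC| = √(510·√(3) + 1381)  (≈ 47.5851)

|AB| ∈ {15}
|BC| ∈ {34}
|AC| ∈ {√(510·√(3) + 1381)}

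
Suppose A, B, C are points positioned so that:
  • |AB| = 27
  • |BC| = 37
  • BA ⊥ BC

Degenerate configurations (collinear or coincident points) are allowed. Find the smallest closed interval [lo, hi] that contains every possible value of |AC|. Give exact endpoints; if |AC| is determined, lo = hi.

|AB| ∈ {27}
|BC| ∈ {37}
|AC| ∈ {√(2098)}

|AC| = √(2098)  (≈ 45.8039)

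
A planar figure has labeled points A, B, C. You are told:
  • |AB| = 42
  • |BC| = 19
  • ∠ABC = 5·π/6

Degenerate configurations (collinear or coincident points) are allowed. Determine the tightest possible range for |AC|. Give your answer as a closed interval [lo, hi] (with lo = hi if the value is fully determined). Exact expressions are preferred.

|AB| ∈ {42}
|BC| ∈ {19}
|AC| ∈ {√(798·√(3) + 2125)}

|AC| = √(798·√(3) + 2125)  (≈ 59.2214)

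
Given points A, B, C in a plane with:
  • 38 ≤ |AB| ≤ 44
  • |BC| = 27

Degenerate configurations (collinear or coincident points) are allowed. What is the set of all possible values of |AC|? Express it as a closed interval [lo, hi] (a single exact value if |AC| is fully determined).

|AB| ∈ [38, 44]
|BC| ∈ {27}
|AC| ∈ [11, 71]

|AC| ∈ [11, 71]  (≈ [11.0000, 71.0000])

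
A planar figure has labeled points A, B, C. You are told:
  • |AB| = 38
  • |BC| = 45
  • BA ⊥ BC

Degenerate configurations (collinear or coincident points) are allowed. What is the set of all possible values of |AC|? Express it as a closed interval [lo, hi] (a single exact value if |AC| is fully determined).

|AB| ∈ {38}
|BC| ∈ {45}
|AC| ∈ {√(3469)}

|AC| = √(3469)  (≈ 58.8982)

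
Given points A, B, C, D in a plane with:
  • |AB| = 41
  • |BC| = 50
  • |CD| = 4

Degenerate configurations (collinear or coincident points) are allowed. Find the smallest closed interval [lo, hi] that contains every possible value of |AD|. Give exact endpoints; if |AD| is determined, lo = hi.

|AB| ∈ {41}
|BC| ∈ {50}
|CD| ∈ {4}
|AC| ∈ [9, 91]
|BD| ∈ [46, 54]
|AD| ∈ [5, 95]

|AD| ∈ [5, 95]  (≈ [5.0000, 95.0000])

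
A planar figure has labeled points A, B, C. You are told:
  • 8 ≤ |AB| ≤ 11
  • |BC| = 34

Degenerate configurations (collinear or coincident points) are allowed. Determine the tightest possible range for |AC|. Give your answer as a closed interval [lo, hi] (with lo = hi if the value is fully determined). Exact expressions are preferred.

|AC| ∈ [23, 45]  (≈ [23.0000, 45.0000])

|AB| ∈ [8, 11]
|BC| ∈ {34}
|AC| ∈ [23, 45]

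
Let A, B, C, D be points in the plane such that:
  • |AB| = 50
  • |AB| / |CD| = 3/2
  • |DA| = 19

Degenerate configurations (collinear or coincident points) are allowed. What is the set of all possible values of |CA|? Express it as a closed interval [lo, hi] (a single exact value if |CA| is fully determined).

|AB| ∈ {50}
|AD| ∈ {19}
|CD| ∈ {100/3}
|BD| ∈ [31, 69]
|AC| ∈ [43/3, 157/3]
|BC| ∈ [0, 307/3]

|CA| ∈ [43/3, 157/3]  (≈ [14.3333, 52.3333])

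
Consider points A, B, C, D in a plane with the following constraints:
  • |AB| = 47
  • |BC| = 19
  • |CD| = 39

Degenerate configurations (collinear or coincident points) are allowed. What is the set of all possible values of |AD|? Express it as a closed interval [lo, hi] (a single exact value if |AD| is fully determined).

|AB| ∈ {47}
|BC| ∈ {19}
|CD| ∈ {39}
|AC| ∈ [28, 66]
|BD| ∈ [20, 58]
|AD| ∈ [0, 105]

|AD| ∈ [0, 105]  (≈ [0.0000, 105.0000])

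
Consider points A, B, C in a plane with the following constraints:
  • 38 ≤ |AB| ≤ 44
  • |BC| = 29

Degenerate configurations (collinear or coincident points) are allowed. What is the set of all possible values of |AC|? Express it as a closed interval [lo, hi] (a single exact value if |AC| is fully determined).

|AC| ∈ [9, 73]  (≈ [9.0000, 73.0000])

|AB| ∈ [38, 44]
|BC| ∈ {29}
|AC| ∈ [9, 73]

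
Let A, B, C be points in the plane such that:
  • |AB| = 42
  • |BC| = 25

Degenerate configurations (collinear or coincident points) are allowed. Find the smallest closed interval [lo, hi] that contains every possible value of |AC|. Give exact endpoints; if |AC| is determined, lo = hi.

|AC| ∈ [17, 67]  (≈ [17.0000, 67.0000])

|AB| ∈ {42}
|BC| ∈ {25}
|AC| ∈ [17, 67]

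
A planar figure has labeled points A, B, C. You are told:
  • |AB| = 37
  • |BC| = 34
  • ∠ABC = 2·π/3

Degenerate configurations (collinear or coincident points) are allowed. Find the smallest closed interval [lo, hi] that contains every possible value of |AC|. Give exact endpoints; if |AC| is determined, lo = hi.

|AB| ∈ {37}
|BC| ∈ {34}
|AC| ∈ {√(3783)}

|AC| = √(3783)  (≈ 61.5061)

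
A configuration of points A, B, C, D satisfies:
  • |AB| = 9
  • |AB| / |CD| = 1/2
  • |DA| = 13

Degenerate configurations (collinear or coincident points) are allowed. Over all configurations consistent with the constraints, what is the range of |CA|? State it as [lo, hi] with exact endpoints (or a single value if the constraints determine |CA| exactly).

|CA| ∈ [5, 31]  (≈ [5.0000, 31.0000])

|AB| ∈ {9}
|AD| ∈ {13}
|CD| ∈ {18}
|BD| ∈ [4, 22]
|AC| ∈ [5, 31]
|BC| ∈ [0, 40]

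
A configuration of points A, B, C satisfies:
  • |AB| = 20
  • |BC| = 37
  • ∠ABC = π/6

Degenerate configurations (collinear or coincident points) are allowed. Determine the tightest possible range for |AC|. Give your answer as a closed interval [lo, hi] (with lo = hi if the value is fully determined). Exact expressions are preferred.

|AB| ∈ {20}
|BC| ∈ {37}
|AC| ∈ {√(1769 - 740·√(3))}

|AC| = √(1769 - 740·√(3))  (≈ 22.0745)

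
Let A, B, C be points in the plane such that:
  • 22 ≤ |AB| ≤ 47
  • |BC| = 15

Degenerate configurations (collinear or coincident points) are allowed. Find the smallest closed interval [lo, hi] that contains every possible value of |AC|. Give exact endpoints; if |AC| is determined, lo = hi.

|AB| ∈ [22, 47]
|BC| ∈ {15}
|AC| ∈ [7, 62]

|AC| ∈ [7, 62]  (≈ [7.0000, 62.0000])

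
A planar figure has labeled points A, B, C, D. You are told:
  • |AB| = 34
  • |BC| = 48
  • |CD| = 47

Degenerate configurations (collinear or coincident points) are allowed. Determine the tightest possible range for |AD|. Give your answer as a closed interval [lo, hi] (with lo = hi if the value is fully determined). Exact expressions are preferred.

|AD| ∈ [0, 129]  (≈ [0.0000, 129.0000])

|AB| ∈ {34}
|BC| ∈ {48}
|CD| ∈ {47}
|AC| ∈ [14, 82]
|BD| ∈ [1, 95]
|AD| ∈ [0, 129]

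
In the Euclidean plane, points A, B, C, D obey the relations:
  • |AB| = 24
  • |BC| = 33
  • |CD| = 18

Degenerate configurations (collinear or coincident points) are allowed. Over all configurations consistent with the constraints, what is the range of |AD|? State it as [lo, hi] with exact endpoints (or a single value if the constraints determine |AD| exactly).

|AD| ∈ [0, 75]  (≈ [0.0000, 75.0000])

|AB| ∈ {24}
|BC| ∈ {33}
|CD| ∈ {18}
|AC| ∈ [9, 57]
|BD| ∈ [15, 51]
|AD| ∈ [0, 75]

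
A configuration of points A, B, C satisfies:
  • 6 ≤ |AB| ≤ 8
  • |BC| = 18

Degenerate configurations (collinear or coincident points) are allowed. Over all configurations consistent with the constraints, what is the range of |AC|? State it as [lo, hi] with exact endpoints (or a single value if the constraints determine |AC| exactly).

|AB| ∈ [6, 8]
|BC| ∈ {18}
|AC| ∈ [10, 26]

|AC| ∈ [10, 26]  (≈ [10.0000, 26.0000])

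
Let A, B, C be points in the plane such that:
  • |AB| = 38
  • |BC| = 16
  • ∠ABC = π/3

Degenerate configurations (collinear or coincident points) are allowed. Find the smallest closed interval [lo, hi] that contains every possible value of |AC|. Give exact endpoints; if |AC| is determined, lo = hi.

|AC| = 2·√(273)  (≈ 33.0454)

|AB| ∈ {38}
|BC| ∈ {16}
|AC| ∈ {2·√(273)}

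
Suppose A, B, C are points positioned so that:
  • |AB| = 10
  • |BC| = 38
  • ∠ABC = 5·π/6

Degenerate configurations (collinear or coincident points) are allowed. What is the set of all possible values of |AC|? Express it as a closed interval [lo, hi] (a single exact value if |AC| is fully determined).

|AB| ∈ {10}
|BC| ∈ {38}
|AC| ∈ {2·√(95·√(3) + 386)}

|AC| = 2·√(95·√(3) + 386)  (≈ 46.9274)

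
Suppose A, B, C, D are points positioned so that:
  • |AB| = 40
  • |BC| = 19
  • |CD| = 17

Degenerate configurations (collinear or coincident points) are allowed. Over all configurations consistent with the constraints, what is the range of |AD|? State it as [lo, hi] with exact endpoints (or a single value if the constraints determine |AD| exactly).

|AB| ∈ {40}
|BC| ∈ {19}
|CD| ∈ {17}
|AC| ∈ [21, 59]
|BD| ∈ [2, 36]
|AD| ∈ [4, 76]

|AD| ∈ [4, 76]  (≈ [4.0000, 76.0000])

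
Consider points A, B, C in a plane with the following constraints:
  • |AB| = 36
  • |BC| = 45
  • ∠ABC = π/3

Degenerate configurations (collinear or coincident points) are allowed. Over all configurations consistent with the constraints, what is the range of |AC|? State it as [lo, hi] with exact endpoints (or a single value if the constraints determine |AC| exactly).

|AB| ∈ {36}
|BC| ∈ {45}
|AC| ∈ {9·√(21)}

|AC| = 9·√(21)  (≈ 41.2432)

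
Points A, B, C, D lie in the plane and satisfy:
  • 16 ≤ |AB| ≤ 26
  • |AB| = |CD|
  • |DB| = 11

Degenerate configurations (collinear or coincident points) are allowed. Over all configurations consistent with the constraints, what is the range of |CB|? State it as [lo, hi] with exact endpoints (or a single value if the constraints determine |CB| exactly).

|CB| ∈ [5, 37]  (≈ [5.0000, 37.0000])

|AB| ∈ [16, 26]
|BD| ∈ {11}
|CD| ∈ [16, 26]
|AD| ∈ [5, 37]
|BC| ∈ [5, 37]
|AC| ∈ [0, 63]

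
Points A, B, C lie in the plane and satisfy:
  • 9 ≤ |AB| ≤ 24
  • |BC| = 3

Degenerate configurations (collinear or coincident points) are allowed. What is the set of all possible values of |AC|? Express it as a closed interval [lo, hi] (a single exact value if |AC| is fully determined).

|AB| ∈ [9, 24]
|BC| ∈ {3}
|AC| ∈ [6, 27]

|AC| ∈ [6, 27]  (≈ [6.0000, 27.0000])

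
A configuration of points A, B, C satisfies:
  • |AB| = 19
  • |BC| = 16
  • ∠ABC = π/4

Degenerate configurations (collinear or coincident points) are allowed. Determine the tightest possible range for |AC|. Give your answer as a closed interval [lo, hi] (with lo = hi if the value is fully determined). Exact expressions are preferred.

|AB| ∈ {19}
|BC| ∈ {16}
|AC| ∈ {√(617 - 304·√(2))}

|AC| = √(617 - 304·√(2))  (≈ 13.6777)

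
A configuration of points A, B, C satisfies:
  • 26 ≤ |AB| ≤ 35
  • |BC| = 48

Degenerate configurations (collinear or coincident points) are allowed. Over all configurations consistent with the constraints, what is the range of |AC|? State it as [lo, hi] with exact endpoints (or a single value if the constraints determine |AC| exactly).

|AB| ∈ [26, 35]
|BC| ∈ {48}
|AC| ∈ [13, 83]

|AC| ∈ [13, 83]  (≈ [13.0000, 83.0000])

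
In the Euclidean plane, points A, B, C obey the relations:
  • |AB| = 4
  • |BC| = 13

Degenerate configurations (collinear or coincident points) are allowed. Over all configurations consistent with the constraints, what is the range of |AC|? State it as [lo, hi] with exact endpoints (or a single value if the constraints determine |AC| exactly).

|AB| ∈ {4}
|BC| ∈ {13}
|AC| ∈ [9, 17]

|AC| ∈ [9, 17]  (≈ [9.0000, 17.0000])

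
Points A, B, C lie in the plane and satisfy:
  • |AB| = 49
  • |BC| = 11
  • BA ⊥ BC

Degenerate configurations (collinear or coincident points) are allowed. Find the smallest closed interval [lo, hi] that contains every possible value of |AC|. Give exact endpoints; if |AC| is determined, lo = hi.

|AB| ∈ {49}
|BC| ∈ {11}
|AC| ∈ {√(2522)}

|AC| = √(2522)  (≈ 50.2195)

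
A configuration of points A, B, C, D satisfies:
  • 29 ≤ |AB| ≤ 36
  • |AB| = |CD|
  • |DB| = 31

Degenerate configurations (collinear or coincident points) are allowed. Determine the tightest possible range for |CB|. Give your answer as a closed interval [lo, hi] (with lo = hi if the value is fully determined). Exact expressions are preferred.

|AB| ∈ [29, 36]
|BD| ∈ {31}
|CD| ∈ [29, 36]
|AD| ∈ [0, 67]
|BC| ∈ [0, 67]
|AC| ∈ [0, 103]

|CB| ∈ [0, 67]  (≈ [0.0000, 67.0000])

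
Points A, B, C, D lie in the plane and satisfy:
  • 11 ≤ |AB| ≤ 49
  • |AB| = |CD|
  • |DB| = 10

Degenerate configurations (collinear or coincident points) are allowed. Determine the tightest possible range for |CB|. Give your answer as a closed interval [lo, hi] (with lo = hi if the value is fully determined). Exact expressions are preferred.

|AB| ∈ [11, 49]
|BD| ∈ {10}
|CD| ∈ [11, 49]
|AD| ∈ [1, 59]
|BC| ∈ [1, 59]
|AC| ∈ [0, 108]

|CB| ∈ [1, 59]  (≈ [1.0000, 59.0000])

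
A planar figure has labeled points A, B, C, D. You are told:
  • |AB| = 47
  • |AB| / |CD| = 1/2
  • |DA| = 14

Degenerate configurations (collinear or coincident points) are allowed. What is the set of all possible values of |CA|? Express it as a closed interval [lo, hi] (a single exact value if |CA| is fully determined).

|CA| ∈ [80, 108]  (≈ [80.0000, 108.0000])

|AB| ∈ {47}
|AD| ∈ {14}
|CD| ∈ {94}
|BD| ∈ [33, 61]
|AC| ∈ [80, 108]
|BC| ∈ [33, 155]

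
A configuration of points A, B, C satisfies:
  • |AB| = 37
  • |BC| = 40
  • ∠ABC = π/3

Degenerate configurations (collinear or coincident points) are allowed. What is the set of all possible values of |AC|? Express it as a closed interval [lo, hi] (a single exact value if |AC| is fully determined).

|AB| ∈ {37}
|BC| ∈ {40}
|AC| ∈ {√(1489)}

|AC| = √(1489)  (≈ 38.5876)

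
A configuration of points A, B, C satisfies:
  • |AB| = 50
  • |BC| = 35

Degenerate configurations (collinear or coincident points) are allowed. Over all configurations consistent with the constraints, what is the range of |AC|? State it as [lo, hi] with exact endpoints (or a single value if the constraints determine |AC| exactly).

|AC| ∈ [15, 85]  (≈ [15.0000, 85.0000])

|AB| ∈ {50}
|BC| ∈ {35}
|AC| ∈ [15, 85]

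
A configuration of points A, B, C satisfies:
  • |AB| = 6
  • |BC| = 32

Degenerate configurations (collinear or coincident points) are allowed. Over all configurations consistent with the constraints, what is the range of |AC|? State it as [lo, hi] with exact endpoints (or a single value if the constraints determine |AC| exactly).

|AC| ∈ [26, 38]  (≈ [26.0000, 38.0000])

|AB| ∈ {6}
|BC| ∈ {32}
|AC| ∈ [26, 38]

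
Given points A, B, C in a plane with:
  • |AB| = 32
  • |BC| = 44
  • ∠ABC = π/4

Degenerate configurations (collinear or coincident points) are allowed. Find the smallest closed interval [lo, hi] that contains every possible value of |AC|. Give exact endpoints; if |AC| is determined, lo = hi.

|AC| = 4·√(185 - 88·√(2))  (≈ 31.1253)

|AB| ∈ {32}
|BC| ∈ {44}
|AC| ∈ {4·√(185 - 88·√(2))}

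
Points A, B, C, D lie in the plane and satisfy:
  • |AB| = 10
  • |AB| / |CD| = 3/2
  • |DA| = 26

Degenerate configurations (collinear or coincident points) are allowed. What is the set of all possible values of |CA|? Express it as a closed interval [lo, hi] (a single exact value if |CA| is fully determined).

|CA| ∈ [58/3, 98/3]  (≈ [19.3333, 32.6667])

|AB| ∈ {10}
|AD| ∈ {26}
|CD| ∈ {20/3}
|BD| ∈ [16, 36]
|AC| ∈ [58/3, 98/3]
|BC| ∈ [28/3, 128/3]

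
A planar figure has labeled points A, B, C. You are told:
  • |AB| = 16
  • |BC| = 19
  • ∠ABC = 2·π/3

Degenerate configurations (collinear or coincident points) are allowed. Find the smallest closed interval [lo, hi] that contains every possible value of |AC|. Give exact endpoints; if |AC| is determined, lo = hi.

|AB| ∈ {16}
|BC| ∈ {19}
|AC| ∈ {√(921)}

|AC| = √(921)  (≈ 30.3480)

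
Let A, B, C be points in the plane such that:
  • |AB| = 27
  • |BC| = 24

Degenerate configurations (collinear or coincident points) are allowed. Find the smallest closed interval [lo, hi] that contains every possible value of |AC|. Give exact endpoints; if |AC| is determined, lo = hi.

|AB| ∈ {27}
|BC| ∈ {24}
|AC| ∈ [3, 51]

|AC| ∈ [3, 51]  (≈ [3.0000, 51.0000])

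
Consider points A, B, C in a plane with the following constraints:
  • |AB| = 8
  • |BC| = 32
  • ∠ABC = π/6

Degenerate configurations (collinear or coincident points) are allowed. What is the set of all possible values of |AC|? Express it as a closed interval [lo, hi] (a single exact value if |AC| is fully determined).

|AB| ∈ {8}
|BC| ∈ {32}
|AC| ∈ {8·√(17 - 4·√(3))}

|AC| = 8·√(17 - 4·√(3))  (≈ 25.3889)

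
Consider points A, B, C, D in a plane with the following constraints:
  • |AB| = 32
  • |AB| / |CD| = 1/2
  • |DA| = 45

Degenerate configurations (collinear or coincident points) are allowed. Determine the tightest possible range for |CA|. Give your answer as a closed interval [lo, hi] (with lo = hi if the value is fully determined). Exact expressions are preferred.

|AB| ∈ {32}
|AD| ∈ {45}
|CD| ∈ {64}
|BD| ∈ [13, 77]
|AC| ∈ [19, 109]
|BC| ∈ [0, 141]

|CA| ∈ [19, 109]  (≈ [19.0000, 109.0000])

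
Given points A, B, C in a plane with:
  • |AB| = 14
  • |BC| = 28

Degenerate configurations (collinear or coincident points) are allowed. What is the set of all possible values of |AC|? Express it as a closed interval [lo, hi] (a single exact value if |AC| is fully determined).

|AC| ∈ [14, 42]  (≈ [14.0000, 42.0000])

|AB| ∈ {14}
|BC| ∈ {28}
|AC| ∈ [14, 42]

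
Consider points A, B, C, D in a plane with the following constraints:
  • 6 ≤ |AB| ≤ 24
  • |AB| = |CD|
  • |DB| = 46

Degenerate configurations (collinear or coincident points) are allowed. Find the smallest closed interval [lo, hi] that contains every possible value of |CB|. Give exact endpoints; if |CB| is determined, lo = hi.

|AB| ∈ [6, 24]
|BD| ∈ {46}
|CD| ∈ [6, 24]
|AD| ∈ [22, 70]
|BC| ∈ [22, 70]
|AC| ∈ [0, 94]

|CB| ∈ [22, 70]  (≈ [22.0000, 70.0000])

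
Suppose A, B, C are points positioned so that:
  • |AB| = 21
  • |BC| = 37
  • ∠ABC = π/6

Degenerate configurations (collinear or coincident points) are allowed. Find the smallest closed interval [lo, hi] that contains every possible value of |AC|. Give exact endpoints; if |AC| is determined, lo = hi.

|AB| ∈ {21}
|BC| ∈ {37}
|AC| ∈ {√(1810 - 777·√(3))}

|AC| = √(1810 - 777·√(3))  (≈ 21.5452)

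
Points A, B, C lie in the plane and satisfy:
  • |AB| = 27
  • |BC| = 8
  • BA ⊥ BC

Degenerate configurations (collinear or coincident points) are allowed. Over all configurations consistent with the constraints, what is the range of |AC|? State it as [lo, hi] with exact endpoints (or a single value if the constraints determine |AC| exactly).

|AC| = √(793)  (≈ 28.1603)

|AB| ∈ {27}
|BC| ∈ {8}
|AC| ∈ {√(793)}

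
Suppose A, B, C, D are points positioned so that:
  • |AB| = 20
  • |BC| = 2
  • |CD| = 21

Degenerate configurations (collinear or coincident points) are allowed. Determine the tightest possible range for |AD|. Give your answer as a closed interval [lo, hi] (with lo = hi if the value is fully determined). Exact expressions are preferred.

|AD| ∈ [0, 43]  (≈ [0.0000, 43.0000])

|AB| ∈ {20}
|BC| ∈ {2}
|CD| ∈ {21}
|AC| ∈ [18, 22]
|BD| ∈ [19, 23]
|AD| ∈ [0, 43]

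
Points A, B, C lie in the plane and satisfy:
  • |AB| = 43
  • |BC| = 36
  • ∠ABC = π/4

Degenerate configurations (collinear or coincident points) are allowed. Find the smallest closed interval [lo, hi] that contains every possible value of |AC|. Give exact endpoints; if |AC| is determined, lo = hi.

|AC| = √(3145 - 1548·√(2))  (≈ 30.9160)

|AB| ∈ {43}
|BC| ∈ {36}
|AC| ∈ {√(3145 - 1548·√(2))}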